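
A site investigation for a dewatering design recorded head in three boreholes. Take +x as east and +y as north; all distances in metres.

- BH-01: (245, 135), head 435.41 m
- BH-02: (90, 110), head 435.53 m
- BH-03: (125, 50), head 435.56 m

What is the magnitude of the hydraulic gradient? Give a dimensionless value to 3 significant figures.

0.00108

With h = a·x + b·y + c and BH-01 as origin, the differences give:
  (-155)·a + (-25)·b = +0.12
  (-120)·a + (-85)·b = +0.15
Eliminate b (×(-85) and ×(-25), subtract): 10175·a = -6.450 → a = ∂h/∂x = -0.0006339
Back-substitute: b = ∂h/∂y = -0.0008698.
|∇h| = √(-0.0006339² + -0.0008698²) = 0.001076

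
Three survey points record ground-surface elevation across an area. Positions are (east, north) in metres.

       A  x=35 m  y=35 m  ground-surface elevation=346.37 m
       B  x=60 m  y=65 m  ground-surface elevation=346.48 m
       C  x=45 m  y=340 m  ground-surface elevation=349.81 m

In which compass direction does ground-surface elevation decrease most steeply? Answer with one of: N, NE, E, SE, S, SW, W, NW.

SE

Taking A as reference: B−A = (25, 30, +0.11); C−A = (10, 305, +3.44).
Solve a·Δx + b·Δy = Δz: det = 25·305 − 10·30 = 7325.
∂z/∂x = [(+0.11)·305 − (+3.44)·30] / 7325 = -0.009509
∂z/∂y = [25·(+3.44) − 10·(+0.11)] / 7325 = +0.01159
Steepest decrease is along −∇f = (+0.009509 E, -0.01159 N) → southeast.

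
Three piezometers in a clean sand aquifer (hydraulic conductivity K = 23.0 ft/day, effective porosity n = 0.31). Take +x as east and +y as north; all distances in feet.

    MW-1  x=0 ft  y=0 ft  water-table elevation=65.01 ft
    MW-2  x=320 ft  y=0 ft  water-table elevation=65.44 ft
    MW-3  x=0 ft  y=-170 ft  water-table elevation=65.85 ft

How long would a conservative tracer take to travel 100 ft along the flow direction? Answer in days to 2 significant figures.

260 days

∂h/∂x = (65.44 − 65.01) / (320 − 0) = +0.001344
∂h/∂y = (65.85 − 65.01) / (-170 − 0) = -0.004941
|∇h| = √(0.001344² + -0.004941²) = 0.005121
Seepage velocity v = K·i/n = 23.0 × 0.005121 / 0.31 = 0.3799 ft/day.
t = 100 / 0.3799 = 263.2 days.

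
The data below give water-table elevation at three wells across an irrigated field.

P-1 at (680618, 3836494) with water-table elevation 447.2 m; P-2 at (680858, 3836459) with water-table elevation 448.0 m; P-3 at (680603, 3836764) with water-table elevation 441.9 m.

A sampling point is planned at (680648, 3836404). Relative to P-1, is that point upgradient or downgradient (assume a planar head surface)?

Taking P-1 as reference: P-2−P-1 = (240, -35, +0.8); P-3−P-1 = (-15, 270, -5.3).
Determinant of the coordinate differences = 240·270 − (-15)·(-35) = 64275.
∂h/∂x = [(+0.8)·270 − (-5.3)·(-35)] / 64275 = +0.0004745
∂h/∂y = [240·(-5.3) − (-15)·(+0.8)] / 64275 = -0.01960
Head at (680648, 3836404) = 447.2 + (+0.0004745)·(30) + (-0.01960)·(-90) = 448.98 m.
That is higher than the 447.2 m at P-1, so the point is upgradient.

upgradient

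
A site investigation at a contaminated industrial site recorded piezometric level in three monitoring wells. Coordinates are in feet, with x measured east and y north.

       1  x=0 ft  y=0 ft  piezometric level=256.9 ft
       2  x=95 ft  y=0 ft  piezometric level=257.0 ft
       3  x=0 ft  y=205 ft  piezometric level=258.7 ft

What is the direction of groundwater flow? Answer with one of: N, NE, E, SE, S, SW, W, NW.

S

∂h/∂x = (257.0 − 256.9) / (95 − 0) = +0.001053
∂h/∂y = (258.7 − 256.9) / (205 − 0) = +0.008780
Flow = −∇h = (-0.001053 east, -0.008780 north), which points south.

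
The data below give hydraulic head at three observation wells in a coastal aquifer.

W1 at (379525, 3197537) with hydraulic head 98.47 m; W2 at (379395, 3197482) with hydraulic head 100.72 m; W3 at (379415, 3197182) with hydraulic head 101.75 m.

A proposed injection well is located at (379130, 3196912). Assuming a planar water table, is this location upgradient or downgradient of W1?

upgradient

Differences from W1: to W2 (Δx, Δy, Δh) = (-130, -55, +2.25); to W3 = (-110, -355, +3.28).
Solve a·Δx + b·Δy = Δh: det = (-130)·(-355) − (-110)·(-55) = 40100.
∂h/∂x = [(+2.25)·(-355) − (+3.28)·(-55)] / 40100 = -0.01542
∂h/∂y = [(-130)·(+3.28) − (-110)·(+2.25)] / 40100 = -0.004461
Head at (379130, 3196912) = 98.47 + (-0.01542)·(-395) + (-0.004461)·(-625) = 107.35 m.
That is higher than the 98.47 m at W1, so the point is upgradient.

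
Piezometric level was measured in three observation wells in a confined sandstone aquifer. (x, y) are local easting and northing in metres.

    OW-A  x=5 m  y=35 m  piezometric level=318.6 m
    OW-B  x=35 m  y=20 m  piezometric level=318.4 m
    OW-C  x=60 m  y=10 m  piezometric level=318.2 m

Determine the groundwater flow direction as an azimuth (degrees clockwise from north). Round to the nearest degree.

045°

With h = a·x + b·y + c and OW-A as origin, the differences give:
  30·a + (-15)·b = -0.2
  55·a + (-25)·b = -0.4
Eliminate b (×(-25) and ×(-15), subtract): 75·a = -1.00 → a = ∂h/∂x = -0.01333
Back-substitute: b = ∂h/∂y = -0.01333.
Flow direction (−∇h) has components (+0.01333 E, +0.01333 N).
Azimuth = atan2(E, N) = atan2(+0.01333, +0.01333) = 45.0° ≈ 045°.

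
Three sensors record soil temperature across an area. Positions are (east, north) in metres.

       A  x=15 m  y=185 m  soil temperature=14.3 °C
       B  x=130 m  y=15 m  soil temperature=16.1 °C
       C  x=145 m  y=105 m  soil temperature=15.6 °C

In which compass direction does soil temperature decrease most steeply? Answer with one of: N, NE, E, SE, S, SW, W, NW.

NW

Differences from A: to B (Δx, Δy, Δh) = (115, -170, +1.8); to C = (130, -80, +1.3).
Determinant of the coordinate differences = 115·(-80) − 130·(-170) = 12900.
∂T/∂x = [(+1.8)·(-80) − (+1.3)·(-170)] / 12900 = +0.005969
∂T/∂y = [115·(+1.3) − 130·(+1.8)] / 12900 = -0.006550
Steepest decrease is along −∇f = (-0.005969 E, +0.006550 N) → northwest.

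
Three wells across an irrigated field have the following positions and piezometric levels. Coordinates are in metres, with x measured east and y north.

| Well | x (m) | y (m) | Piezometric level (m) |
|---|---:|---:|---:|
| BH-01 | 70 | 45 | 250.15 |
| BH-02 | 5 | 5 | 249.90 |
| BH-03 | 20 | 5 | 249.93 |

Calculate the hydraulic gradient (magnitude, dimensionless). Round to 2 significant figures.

Differences from BH-01: to BH-02 (Δx, Δy, Δh) = (-65, -40, -0.25); to BH-03 = (-50, -40, -0.22).
Solve a·Δx + b·Δy = Δh: det = (-65)·(-40) − (-50)·(-40) = 600.
∂h/∂x = [(-0.25)·(-40) − (-0.22)·(-40)] / 600 = +0.002000
∂h/∂y = [(-65)·(-0.22) − (-50)·(-0.25)] / 600 = +0.003000
|∇h| = √(0.002000² + 0.003000²) = 0.003606

0.0036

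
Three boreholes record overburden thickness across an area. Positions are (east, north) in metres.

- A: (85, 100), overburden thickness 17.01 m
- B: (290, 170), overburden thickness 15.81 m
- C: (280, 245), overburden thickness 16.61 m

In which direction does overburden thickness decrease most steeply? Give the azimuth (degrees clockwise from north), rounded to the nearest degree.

With d = a·x + b·y + c and A as origin, the differences give:
  205·a + 70·b = -1.20
  195·a + 145·b = -0.40
Eliminate b (×145 and ×70, subtract): 16075·a = -146.000 → a = ∂d/∂x = -0.009082
Back-substitute: b = ∂d/∂y = +0.009456.
Steepest decrease is along −∇f: components (+0.009082 E, -0.009456 N).
Azimuth = atan2(+0.009082, -0.009456) = 136.2° ≈ 136°.

136°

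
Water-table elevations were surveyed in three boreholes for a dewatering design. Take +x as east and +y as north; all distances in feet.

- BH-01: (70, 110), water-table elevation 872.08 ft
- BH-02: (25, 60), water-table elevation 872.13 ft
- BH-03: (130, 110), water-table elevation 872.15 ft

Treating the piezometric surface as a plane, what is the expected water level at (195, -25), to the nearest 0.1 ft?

Differences from BH-01: to BH-02 (Δx, Δy, Δh) = (-45, -50, +0.05); to BH-03 = (60, 0, +0.07).
Solve a·Δx + b·Δy = Δh: det = (-45)·0 − 60·(-50) = 3000.
∂h/∂x = [(+0.05)·0 − (+0.07)·(-50)] / 3000 = +0.001167
∂h/∂y = [(-45)·(+0.07) − 60·(+0.05)] / 3000 = -0.002050
h(195, -25) = 872.08 + (+0.001167)·(125) + (-0.002050)·(-135) = 872.08 +0.146 +0.277 = 872.503 ft.

872.5 ft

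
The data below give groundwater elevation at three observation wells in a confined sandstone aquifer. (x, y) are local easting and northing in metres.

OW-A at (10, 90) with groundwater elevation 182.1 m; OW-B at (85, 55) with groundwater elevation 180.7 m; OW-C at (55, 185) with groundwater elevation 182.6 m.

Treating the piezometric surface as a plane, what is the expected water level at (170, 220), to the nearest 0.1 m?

181.5 m

Taking OW-A as reference: OW-B−OW-A = (75, -35, -1.4); OW-C−OW-A = (45, 95, +0.5).
Determinant of the coordinate differences = 75·95 − 45·(-35) = 8700.
∂h/∂x = [(-1.4)·95 − (+0.5)·(-35)] / 8700 = -0.01328
∂h/∂y = [75·(+0.5) − 45·(-1.4)] / 8700 = +0.01155
h(170, 220) = 182.1 + (-0.01328)·(160) + (+0.01155)·(130) = 182.1 -2.124 +1.502 = 181.478 m.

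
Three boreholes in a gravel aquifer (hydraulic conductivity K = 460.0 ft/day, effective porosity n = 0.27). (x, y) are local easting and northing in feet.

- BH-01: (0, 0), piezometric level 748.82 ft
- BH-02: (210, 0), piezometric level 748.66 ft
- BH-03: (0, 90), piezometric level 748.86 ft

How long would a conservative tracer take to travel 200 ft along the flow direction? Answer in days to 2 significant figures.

∂h/∂x = (748.66 − 748.82) / (210 − 0) = -0.0007619
∂h/∂y = (748.86 − 748.82) / (90 − 0) = +0.0004444
|∇h| = √(-0.0007619² + 0.0004444²) = 0.000882
Seepage velocity v = K·i/n = 460.0 × 0.000882 / 0.27 = 1.503 ft/day.
t = 200 / 1.503 = 133.1 days.

130 days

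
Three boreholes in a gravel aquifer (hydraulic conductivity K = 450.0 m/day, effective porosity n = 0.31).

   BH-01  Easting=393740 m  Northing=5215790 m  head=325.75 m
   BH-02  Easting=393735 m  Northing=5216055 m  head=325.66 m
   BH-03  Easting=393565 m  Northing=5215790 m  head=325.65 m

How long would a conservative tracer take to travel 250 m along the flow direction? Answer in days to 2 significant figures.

260 days

Taking BH-01 as reference: BH-02−BH-01 = (-5, 265, -0.09); BH-03−BH-01 = (-175, 0, -0.10).
Solve a·Δx + b·Δy = Δh: det = (-5)·0 − (-175)·265 = 46375.
∂h/∂x = [(-0.09)·0 − (-0.10)·265] / 46375 = +0.0005714
∂h/∂y = [(-5)·(-0.10) − (-175)·(-0.09)] / 46375 = -0.0003288
|∇h| = √(0.0005714² + -0.0003288²) = 0.0006592
Seepage velocity v = K·i/n = 450.0 × 0.0006592 / 0.31 = 0.9569 m/day.
t = 250 / 0.9569 = 261.3 days.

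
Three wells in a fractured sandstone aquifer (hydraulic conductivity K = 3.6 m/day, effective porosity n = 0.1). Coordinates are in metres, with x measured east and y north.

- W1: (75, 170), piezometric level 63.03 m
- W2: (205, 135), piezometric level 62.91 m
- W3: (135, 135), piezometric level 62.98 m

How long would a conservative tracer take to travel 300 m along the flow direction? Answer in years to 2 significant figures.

22 years

Taking W1 as reference: W2−W1 = (130, -35, -0.12); W3−W1 = (60, -35, -0.05).
Solve a·Δx + b·Δy = Δh: det = 130·(-35) − 60·(-35) = -2450.
∂h/∂x = [(-0.12)·(-35) − (-0.05)·(-35)] / -2450 = -0.001000
∂h/∂y = [130·(-0.05) − 60·(-0.12)] / -2450 = -0.0002857
|∇h| = √(-0.001000² + -0.0002857²) = 0.00104
Seepage velocity v = K·i/n = 3.6 × 0.00104 / 0.1 = 0.03744 m/day.
t = 300 / 0.03744 = 8013 days = 21.9 years.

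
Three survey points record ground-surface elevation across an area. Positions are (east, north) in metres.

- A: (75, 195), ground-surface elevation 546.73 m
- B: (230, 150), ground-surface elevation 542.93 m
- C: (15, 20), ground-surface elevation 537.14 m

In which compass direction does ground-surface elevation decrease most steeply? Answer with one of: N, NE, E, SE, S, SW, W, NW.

Taking A as reference: B−A = (155, -45, -3.80); C−A = (-60, -175, -9.59).
Determinant of the coordinate differences = 155·(-175) − (-60)·(-45) = -29825.
∂z/∂x = [(-3.80)·(-175) − (-9.59)·(-45)] / -29825 = -0.007827
∂z/∂y = [155·(-9.59) − (-60)·(-3.80)] / -29825 = +0.05748
Steepest decrease is along −∇f = (+0.007827 E, -0.05748 N) → south.

S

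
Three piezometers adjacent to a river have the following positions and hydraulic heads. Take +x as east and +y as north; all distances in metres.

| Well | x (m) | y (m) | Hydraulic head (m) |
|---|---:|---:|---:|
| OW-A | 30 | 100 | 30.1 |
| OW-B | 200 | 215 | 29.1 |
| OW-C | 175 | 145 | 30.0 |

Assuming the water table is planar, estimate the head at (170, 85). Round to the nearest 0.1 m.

Differences from OW-A: to OW-B (Δx, Δy, Δh) = (170, 115, -1.0); to OW-C = (145, 45, -0.1).
Solve a·Δx + b·Δy = Δh: det = 170·45 − 145·115 = -9025.
∂h/∂x = [(-1.0)·45 − (-0.1)·115] / -9025 = +0.003712
∂h/∂y = [170·(-0.1) − 145·(-1.0)] / -9025 = -0.01418
h(170, 85) = 30.1 + (+0.003712)·(140) + (-0.01418)·(-15) = 30.1 +0.520 +0.213 = 30.832 m.

30.8 m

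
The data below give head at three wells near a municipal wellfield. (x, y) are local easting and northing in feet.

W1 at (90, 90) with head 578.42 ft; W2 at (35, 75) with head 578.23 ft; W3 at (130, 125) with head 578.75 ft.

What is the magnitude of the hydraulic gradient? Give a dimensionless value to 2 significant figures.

Three-point gradient (reference W1): Δ to W2 = (-55, -15, -0.19), Δ to W3 = (40, 35, +0.33).
∂h/∂x = +0.001283, ∂h/∂y = +0.007962 (det = -1325).
|∇h| = √(0.001283² + 0.007962²) = 0.008065

0.0081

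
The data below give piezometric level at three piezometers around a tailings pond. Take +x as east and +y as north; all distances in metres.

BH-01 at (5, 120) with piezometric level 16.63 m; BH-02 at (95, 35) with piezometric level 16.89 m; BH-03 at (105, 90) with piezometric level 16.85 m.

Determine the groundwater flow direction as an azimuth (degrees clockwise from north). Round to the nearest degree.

300°

Differences from BH-01: to BH-02 (Δx, Δy, Δh) = (90, -85, +0.26); to BH-03 = (100, -30, +0.22).
Solve a·Δx + b·Δy = Δh: det = 90·(-30) − 100·(-85) = 5800.
∂h/∂x = [(+0.26)·(-30) − (+0.22)·(-85)] / 5800 = +0.001879
∂h/∂y = [90·(+0.22) − 100·(+0.26)] / 5800 = -0.001069
Flow direction (−∇h) has components (-0.001879 E, +0.001069 N).
Azimuth = atan2(E, N) = atan2(-0.001879, +0.001069) = 299.6° ≈ 300°.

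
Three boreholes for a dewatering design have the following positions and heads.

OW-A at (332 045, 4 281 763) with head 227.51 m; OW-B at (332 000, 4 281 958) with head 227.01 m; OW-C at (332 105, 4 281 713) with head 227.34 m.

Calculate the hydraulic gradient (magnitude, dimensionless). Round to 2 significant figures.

Differences from OW-A: to OW-B (Δx, Δy, Δh) = (-45, 195, -0.50); to OW-C = (60, -50, -0.17).
Solve a·Δx + b·Δy = Δh: det = (-45)·(-50) − 60·195 = -9450.
∂h/∂x = [(-0.50)·(-50) − (-0.17)·195] / -9450 = -0.006153
∂h/∂y = [(-45)·(-0.17) − 60·(-0.50)] / -9450 = -0.003984
|∇h| = √(-0.006153² + -0.003984²) = 0.00733

0.0073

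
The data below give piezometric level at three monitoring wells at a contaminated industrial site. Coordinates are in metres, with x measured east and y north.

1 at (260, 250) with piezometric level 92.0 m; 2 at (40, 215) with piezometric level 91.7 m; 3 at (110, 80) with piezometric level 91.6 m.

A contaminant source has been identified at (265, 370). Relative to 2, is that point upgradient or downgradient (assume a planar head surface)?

upgradient

Differences from 1: to 2 (Δx, Δy, Δh) = (-220, -35, -0.3); to 3 = (-150, -170, -0.4).
Determinant of the coordinate differences = (-220)·(-170) − (-150)·(-35) = 32150.
∂h/∂x = [(-0.3)·(-170) − (-0.4)·(-35)] / 32150 = +0.001151
∂h/∂y = [(-220)·(-0.4) − (-150)·(-0.3)] / 32150 = +0.001337
Head at (265, 370) = 92.0 + (+0.001151)·(5) + (+0.001337)·(120) = 92.17 m.
That is higher than the 91.7 m at 2, so the point is upgradient.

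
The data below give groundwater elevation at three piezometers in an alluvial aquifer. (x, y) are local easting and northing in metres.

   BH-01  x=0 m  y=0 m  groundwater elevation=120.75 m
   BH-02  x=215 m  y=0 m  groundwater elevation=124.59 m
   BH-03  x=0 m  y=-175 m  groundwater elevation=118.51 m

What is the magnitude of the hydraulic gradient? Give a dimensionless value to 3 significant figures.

∂h/∂x = (124.59 − 120.75) / (215 − 0) = +0.01786
∂h/∂y = (118.51 − 120.75) / (-175 − 0) = +0.01280
|∇h| = √(0.01786² + 0.01280²) = 0.02197

0.0220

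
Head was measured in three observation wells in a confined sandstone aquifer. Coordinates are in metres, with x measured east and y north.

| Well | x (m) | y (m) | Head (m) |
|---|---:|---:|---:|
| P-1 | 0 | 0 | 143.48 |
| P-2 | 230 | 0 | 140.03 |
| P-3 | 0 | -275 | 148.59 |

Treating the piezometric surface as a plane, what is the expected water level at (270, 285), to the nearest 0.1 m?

134.1 m

∂h/∂x = (140.03 − 143.48) / (230 − 0) = -0.01500
∂h/∂y = (148.59 − 143.48) / (-275 − 0) = -0.01858
h(270, 285) = 143.48 + (-0.01500)·(270) + (-0.01858)·(285) = 143.48 -4.050 -5.296 = 134.134 m.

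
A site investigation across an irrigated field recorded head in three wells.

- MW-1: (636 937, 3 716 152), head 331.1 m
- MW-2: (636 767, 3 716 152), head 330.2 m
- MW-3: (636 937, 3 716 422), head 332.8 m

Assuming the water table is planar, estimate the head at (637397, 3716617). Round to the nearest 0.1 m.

336.5 m

∂h/∂x = (330.2 − 331.1) / (636767 − 636937) = +0.005294
∂h/∂y = (332.8 − 331.1) / (3716422 − 3716152) = +0.006296
h(637397, 3716617) = 331.1 + (+0.005294)·(460) + (+0.006296)·(465) = 331.1 +2.435 +2.928 = 336.463 m.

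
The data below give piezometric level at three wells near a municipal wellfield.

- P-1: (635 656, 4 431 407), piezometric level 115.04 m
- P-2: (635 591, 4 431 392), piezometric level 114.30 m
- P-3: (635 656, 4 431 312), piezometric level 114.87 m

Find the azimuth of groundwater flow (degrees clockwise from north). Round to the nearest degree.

Differences from P-1: to P-2 (Δx, Δy, Δh) = (-65, -15, -0.74); to P-3 = (0, -95, -0.17).
Determinant of the coordinate differences = (-65)·(-95) − 0·(-15) = 6175.
∂h/∂x = [(-0.74)·(-95) − (-0.17)·(-15)] / 6175 = +0.01097
∂h/∂y = [(-65)·(-0.17) − 0·(-0.74)] / 6175 = +0.001789
Flow direction (−∇h) has components (-0.01097 E, -0.001789 N).
Azimuth = atan2(E, N) = atan2(-0.01097, -0.001789) = 260.7° ≈ 261°.

261°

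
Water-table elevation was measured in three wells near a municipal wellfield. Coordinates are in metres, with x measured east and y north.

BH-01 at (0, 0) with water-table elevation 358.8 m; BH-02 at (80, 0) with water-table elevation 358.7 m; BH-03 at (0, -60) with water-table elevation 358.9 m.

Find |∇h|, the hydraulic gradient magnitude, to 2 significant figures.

∂h/∂x = (358.7 − 358.8) / (80 − 0) = -0.001250
∂h/∂y = (358.9 − 358.8) / (-60 − 0) = -0.001667
|∇h| = √(-0.001250² + -0.001667²) = 0.002084

0.0021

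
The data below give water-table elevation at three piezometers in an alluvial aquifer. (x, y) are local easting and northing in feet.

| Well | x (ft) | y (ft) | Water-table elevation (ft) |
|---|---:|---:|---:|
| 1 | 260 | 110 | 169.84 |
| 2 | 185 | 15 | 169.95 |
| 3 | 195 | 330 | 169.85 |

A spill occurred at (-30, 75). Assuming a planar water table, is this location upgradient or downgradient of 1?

upgradient

With h = a·x + b·y + c and 1 as origin, the differences give:
  (-75)·a + (-95)·b = +0.11
  (-65)·a + 220·b = +0.01
Eliminate b (×220 and ×(-95), subtract): -22675·a = 25.150 → a = ∂h/∂x = -0.001109
Back-substitute: b = ∂h/∂y = -0.0002822.
Head at (-30, 75) = 169.84 + (-0.001109)·(-290) + (-0.0002822)·(-35) = 170.17 ft.
That is higher than the 169.84 ft at 1, so the point is upgradient.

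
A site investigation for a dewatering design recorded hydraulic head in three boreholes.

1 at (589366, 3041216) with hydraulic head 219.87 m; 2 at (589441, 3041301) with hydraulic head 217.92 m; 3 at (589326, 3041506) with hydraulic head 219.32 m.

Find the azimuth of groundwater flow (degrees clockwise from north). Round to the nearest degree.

077°

Three-point gradient (reference 1): Δ to 2 = (75, 85, -1.95), Δ to 3 = (-40, 290, -0.55).
∂h/∂x = -0.02063, ∂h/∂y = -0.004742 (det = 25150).
Flow direction (−∇h) has components (+0.02063 E, +0.004742 N).
Azimuth = atan2(E, N) = atan2(+0.02063, +0.004742) = 77.1° ≈ 077°.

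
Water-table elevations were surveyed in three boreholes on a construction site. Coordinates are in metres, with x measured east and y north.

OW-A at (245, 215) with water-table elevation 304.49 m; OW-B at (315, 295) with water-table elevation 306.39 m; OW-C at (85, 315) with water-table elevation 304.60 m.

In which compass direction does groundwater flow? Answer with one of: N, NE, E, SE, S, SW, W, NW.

With h = a·x + b·y + c and OW-A as origin, the differences give:
  70·a + 80·b = +1.90
  (-160)·a + 100·b = +0.11
Eliminate b (×100 and ×80, subtract): 19800·a = 181.200 → a = ∂h/∂x = +0.009152
Back-substitute: b = ∂h/∂y = +0.01574.
Flow = −∇h = (-0.009152 east, -0.01574 north), which points southwest.

SW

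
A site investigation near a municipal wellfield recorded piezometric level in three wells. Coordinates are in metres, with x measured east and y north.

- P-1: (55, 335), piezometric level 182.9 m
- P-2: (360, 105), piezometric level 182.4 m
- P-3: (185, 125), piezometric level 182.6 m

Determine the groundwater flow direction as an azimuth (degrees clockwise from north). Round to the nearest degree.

Taking P-1 as reference: P-2−P-1 = (305, -230, -0.5); P-3−P-1 = (130, -210, -0.3).
Determinant of the coordinate differences = 305·(-210) − 130·(-230) = -34150.
∂h/∂x = [(-0.5)·(-210) − (-0.3)·(-230)] / -34150 = -0.001054
∂h/∂y = [305·(-0.3) − 130·(-0.5)] / -34150 = +0.0007760
Flow direction (−∇h) has components (+0.001054 E, -0.0007760 N).
Azimuth = atan2(E, N) = atan2(+0.001054, -0.0007760) = 126.4° ≈ 126°.

126°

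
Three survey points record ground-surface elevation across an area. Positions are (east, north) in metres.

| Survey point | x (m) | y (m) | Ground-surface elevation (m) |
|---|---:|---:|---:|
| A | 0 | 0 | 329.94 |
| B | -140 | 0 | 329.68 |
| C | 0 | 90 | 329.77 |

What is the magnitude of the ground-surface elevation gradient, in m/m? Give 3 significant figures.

0.00265 m/m

∂z/∂x = (329.68 − 329.94) / (-140 − 0) = +0.001857
∂z/∂y = (329.77 − 329.94) / (90 − 0) = -0.001889
|∇f| = √(0.001857² + -0.001889²) = 0.002649 m/m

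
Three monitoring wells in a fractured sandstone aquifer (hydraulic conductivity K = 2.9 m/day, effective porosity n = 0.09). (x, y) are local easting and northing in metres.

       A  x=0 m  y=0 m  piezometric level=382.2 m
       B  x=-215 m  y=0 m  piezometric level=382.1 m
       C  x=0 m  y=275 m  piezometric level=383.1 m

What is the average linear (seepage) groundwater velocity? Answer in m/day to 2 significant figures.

∂h/∂x = (382.1 − 382.2) / (-215 − 0) = +0.0004651
∂h/∂y = (383.1 − 382.2) / (275 − 0) = +0.003273
|∇h| = √(0.0004651² + 0.003273²) = 0.003306
Seepage velocity v = K·i/n = 2.9 × 0.003306 / 0.09 = 0.1065 m/day.

0.11 m/day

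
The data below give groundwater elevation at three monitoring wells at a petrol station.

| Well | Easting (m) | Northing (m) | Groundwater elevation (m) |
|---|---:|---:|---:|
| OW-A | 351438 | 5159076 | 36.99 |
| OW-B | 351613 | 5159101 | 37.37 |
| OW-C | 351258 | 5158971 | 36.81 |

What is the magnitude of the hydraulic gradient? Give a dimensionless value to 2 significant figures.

0.0037

With h = a·x + b·y + c and OW-A as origin, the differences give:
  175·a + 25·b = +0.38
  (-180)·a + (-105)·b = -0.18
Eliminate b (×(-105) and ×25, subtract): -13875·a = -35.400 → a = ∂h/∂x = +0.002551
Back-substitute: b = ∂h/∂y = -0.002659.
|∇h| = √(0.002551² + -0.002659²) = 0.003685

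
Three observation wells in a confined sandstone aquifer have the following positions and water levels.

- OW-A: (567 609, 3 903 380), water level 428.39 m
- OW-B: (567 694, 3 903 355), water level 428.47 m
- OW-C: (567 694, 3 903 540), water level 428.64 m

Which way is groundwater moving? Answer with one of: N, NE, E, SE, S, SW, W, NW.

Differences from OW-A: to OW-B (Δx, Δy, Δh) = (85, -25, +0.08); to OW-C = (85, 160, +0.25).
Solve a·Δx + b·Δy = Δh: det = 85·160 − 85·(-25) = 15725.
∂h/∂x = [(+0.08)·160 − (+0.25)·(-25)] / 15725 = +0.001211
∂h/∂y = [85·(+0.25) − 85·(+0.08)] / 15725 = +0.0009189
Flow = −∇h = (-0.001211 east, -0.0009189 north), which points southwest.

SW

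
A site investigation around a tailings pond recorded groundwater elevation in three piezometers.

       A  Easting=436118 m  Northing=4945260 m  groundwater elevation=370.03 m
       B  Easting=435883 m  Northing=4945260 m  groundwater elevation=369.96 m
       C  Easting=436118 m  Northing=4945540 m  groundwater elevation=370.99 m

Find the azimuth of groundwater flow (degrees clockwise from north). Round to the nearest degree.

∂h/∂x = (369.96 − 370.03) / (435883 − 436118) = +0.0002979
∂h/∂y = (370.99 − 370.03) / (4945540 − 4945260) = +0.003429
Flow direction (−∇h) has components (-0.0002979 E, -0.003429 N).
Azimuth = atan2(E, N) = atan2(-0.0002979, -0.003429) = 185.0° ≈ 185°.

185°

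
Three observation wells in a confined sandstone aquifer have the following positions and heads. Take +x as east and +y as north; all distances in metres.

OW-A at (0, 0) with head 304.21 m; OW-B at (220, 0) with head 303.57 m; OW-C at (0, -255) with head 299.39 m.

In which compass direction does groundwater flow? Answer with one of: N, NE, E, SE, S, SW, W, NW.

S

∂h/∂x = (303.57 − 304.21) / (220 − 0) = -0.002909
∂h/∂y = (299.39 − 304.21) / (-255 − 0) = +0.01890
Flow = −∇h = (+0.002909 east, -0.01890 north), which points south.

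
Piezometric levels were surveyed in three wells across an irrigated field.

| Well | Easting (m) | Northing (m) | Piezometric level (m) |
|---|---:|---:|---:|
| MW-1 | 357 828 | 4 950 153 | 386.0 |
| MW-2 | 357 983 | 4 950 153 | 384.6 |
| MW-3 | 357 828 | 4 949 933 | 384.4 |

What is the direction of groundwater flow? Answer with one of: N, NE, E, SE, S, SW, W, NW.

SE

∂h/∂x = (384.6 − 386.0) / (357983 − 357828) = -0.009032
∂h/∂y = (384.4 − 386.0) / (4949933 − 4950153) = +0.007273
Flow = −∇h = (+0.009032 east, -0.007273 north), which points southeast.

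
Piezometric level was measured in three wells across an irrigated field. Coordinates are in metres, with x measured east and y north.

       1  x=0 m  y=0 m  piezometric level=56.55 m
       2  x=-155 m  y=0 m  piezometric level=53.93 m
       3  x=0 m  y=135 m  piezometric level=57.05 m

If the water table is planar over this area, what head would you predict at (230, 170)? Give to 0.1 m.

61.1 m

∂h/∂x = (53.93 − 56.55) / (-155 − 0) = +0.01690
∂h/∂y = (57.05 − 56.55) / (135 − 0) = +0.003704
h(230, 170) = 56.55 + (+0.01690)·(230) + (+0.003704)·(170) = 56.55 +3.888 +0.630 = 61.067 m.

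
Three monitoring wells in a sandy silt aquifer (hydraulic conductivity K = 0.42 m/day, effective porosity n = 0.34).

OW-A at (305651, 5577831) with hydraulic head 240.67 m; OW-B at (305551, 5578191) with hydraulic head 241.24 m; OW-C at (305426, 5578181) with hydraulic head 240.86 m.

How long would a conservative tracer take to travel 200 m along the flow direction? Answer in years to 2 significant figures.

Taking OW-A as reference: OW-B−OW-A = (-100, 360, +0.57); OW-C−OW-A = (-225, 350, +0.19).
Determinant of the coordinate differences = (-100)·350 − (-225)·360 = 46000.
∂h/∂x = [(+0.57)·350 − (+0.19)·360] / 46000 = +0.002850
∂h/∂y = [(-100)·(+0.19) − (-225)·(+0.57)] / 46000 = +0.002375
|∇h| = √(0.002850² + 0.002375²) = 0.00371
Seepage velocity v = K·i/n = 0.42 × 0.00371 / 0.34 = 0.004583 m/day.
t = 200 / 0.004583 = 4.364e+04 days = 119 years.

120 years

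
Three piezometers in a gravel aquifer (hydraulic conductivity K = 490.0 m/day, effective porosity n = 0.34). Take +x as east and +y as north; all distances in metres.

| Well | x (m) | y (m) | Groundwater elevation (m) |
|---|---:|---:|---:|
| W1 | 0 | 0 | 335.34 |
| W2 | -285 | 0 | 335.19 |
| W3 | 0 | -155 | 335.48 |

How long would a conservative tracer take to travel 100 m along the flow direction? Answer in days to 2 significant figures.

∂h/∂x = (335.19 − 335.34) / (-285 − 0) = +0.0005263
∂h/∂y = (335.48 − 335.34) / (-155 − 0) = -0.0009032
|∇h| = √(0.0005263² + -0.0009032²) = 0.001045
Seepage velocity v = K·i/n = 490.0 × 0.001045 / 0.34 = 1.506 m/day.
t = 100 / 1.506 = 66.4 days.

66 days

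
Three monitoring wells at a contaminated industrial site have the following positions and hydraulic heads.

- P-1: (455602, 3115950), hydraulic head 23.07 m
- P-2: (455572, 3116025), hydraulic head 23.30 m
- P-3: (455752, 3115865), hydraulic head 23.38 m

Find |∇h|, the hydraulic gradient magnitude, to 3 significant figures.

Taking P-1 as reference: P-2−P-1 = (-30, 75, +0.23); P-3−P-1 = (150, -85, +0.31).
Solve a·Δx + b·Δy = Δh: det = (-30)·(-85) − 150·75 = -8700.
∂h/∂x = [(+0.23)·(-85) − (+0.31)·75] / -8700 = +0.004920
∂h/∂y = [(-30)·(+0.31) − 150·(+0.23)] / -8700 = +0.005034
|∇h| = √(0.004920² + 0.005034²) = 0.007039

0.00704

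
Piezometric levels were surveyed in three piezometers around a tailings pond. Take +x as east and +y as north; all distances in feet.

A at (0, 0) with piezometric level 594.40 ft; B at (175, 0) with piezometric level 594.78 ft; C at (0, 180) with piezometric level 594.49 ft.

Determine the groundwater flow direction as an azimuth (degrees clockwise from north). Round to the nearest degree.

∂h/∂x = (594.78 − 594.40) / (175 − 0) = +0.002171
∂h/∂y = (594.49 − 594.40) / (180 − 0) = +0.0005000
Flow direction (−∇h) has components (-0.002171 E, -0.0005000 N).
Azimuth = atan2(E, N) = atan2(-0.002171, -0.0005000) = 257.0° ≈ 257°.

257°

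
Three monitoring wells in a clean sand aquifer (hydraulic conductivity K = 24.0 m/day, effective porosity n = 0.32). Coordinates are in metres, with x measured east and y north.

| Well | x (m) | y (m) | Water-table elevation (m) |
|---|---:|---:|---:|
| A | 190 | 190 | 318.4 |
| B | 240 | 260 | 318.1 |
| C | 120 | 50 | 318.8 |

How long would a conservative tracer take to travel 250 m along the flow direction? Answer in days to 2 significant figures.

500 days

Taking A as reference: B−A = (50, 70, -0.3); C−A = (-70, -140, +0.4).
Solve a·Δx + b·Δy = Δh: det = 50·(-140) − (-70)·70 = -2100.
∂h/∂x = [(-0.3)·(-140) − (+0.4)·70] / -2100 = -0.006667
∂h/∂y = [50·(+0.4) − (-70)·(-0.3)] / -2100 = +0.0004762
|∇h| = √(-0.006667² + 0.0004762²) = 0.006684
Seepage velocity v = K·i/n = 24.0 × 0.006684 / 0.32 = 0.5013 m/day.
t = 250 / 0.5013 = 498.7 days.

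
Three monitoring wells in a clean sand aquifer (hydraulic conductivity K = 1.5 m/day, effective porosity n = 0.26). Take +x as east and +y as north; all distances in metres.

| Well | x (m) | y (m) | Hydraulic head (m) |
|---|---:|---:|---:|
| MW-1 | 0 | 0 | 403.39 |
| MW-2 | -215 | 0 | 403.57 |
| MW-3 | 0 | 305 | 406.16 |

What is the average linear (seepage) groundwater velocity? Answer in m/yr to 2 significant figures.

19 m/yr

∂h/∂x = (403.57 − 403.39) / (-215 − 0) = -0.0008372
∂h/∂y = (406.16 − 403.39) / (305 − 0) = +0.009082
|∇h| = √(-0.0008372² + 0.009082²) = 0.009121
Seepage velocity v = K·i/n = 1.5 × 0.009121 / 0.26 = 0.05262 m/day = 19.22 m/yr.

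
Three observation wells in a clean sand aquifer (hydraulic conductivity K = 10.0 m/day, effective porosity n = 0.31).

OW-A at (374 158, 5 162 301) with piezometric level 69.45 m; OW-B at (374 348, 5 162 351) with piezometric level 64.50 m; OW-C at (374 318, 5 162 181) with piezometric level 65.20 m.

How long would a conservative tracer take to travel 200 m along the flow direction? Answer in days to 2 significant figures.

240 days

Three-point gradient (reference OW-A): Δ to OW-B = (190, 50, -4.95), Δ to OW-C = (160, -120, -4.25).
∂h/∂x = -0.02619, ∂h/∂y = +0.0005032 (det = -30800).
|∇h| = √(-0.02619² + 0.0005032²) = 0.02619
Seepage velocity v = K·i/n = 10.0 × 0.02619 / 0.31 = 0.8448 m/day.
t = 200 / 0.8448 = 236.7 days.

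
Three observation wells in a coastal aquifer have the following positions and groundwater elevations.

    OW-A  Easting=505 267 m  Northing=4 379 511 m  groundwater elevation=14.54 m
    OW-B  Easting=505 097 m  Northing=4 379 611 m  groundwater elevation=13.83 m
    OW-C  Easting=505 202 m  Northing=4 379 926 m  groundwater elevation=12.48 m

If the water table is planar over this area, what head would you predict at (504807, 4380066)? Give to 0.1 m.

11.3 m

Taking OW-A as reference: OW-B−OW-A = (-170, 100, -0.71); OW-C−OW-A = (-65, 415, -2.06).
Solve a·Δx + b·Δy = Δh: det = (-170)·415 − (-65)·100 = -64050.
∂h/∂x = [(-0.71)·415 − (-2.06)·100] / -64050 = +0.001384
∂h/∂y = [(-170)·(-2.06) − (-65)·(-0.71)] / -64050 = -0.004747
h(504807, 4380066) = 14.54 + (+0.001384)·(-460) + (-0.004747)·(555) = 14.54 -0.637 -2.635 = 11.269 m.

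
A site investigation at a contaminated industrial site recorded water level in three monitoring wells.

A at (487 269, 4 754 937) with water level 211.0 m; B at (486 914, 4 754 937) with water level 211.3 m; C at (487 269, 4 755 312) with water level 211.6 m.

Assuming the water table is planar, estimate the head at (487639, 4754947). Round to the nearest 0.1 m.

∂h/∂x = (211.3 − 211.0) / (486914 − 487269) = -0.0008451
∂h/∂y = (211.6 − 211.0) / (4755312 − 4754937) = +0.001600
h(487639, 4754947) = 211.0 + (-0.0008451)·(370) + (+0.001600)·(10) = 211.0 -0.313 +0.016 = 210.703 m.

210.7 m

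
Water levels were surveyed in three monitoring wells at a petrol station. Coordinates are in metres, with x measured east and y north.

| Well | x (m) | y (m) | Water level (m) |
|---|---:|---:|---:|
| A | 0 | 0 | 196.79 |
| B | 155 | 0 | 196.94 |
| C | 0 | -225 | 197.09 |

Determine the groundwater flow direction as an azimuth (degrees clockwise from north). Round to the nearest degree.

∂h/∂x = (196.94 − 196.79) / (155 − 0) = +0.0009677
∂h/∂y = (197.09 − 196.79) / (-225 − 0) = -0.001333
Flow direction (−∇h) has components (-0.0009677 E, +0.001333 N).
Azimuth = atan2(E, N) = atan2(-0.0009677, +0.001333) = 324.0° ≈ 324°.

324°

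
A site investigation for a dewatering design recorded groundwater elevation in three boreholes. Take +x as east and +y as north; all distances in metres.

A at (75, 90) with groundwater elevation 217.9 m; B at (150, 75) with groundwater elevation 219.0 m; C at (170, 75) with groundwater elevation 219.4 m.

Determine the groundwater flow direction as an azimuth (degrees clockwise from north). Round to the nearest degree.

Taking A as reference: B−A = (75, -15, +1.1); C−A = (95, -15, +1.5).
Solve a·Δx + b·Δy = Δh: det = 75·(-15) − 95·(-15) = 300.
∂h/∂x = [(+1.1)·(-15) − (+1.5)·(-15)] / 300 = +0.02000
∂h/∂y = [75·(+1.5) − 95·(+1.1)] / 300 = +0.02667
Flow direction (−∇h) has components (-0.02000 E, -0.02667 N).
Azimuth = atan2(E, N) = atan2(-0.02000, -0.02667) = 216.9° ≈ 217°.

217°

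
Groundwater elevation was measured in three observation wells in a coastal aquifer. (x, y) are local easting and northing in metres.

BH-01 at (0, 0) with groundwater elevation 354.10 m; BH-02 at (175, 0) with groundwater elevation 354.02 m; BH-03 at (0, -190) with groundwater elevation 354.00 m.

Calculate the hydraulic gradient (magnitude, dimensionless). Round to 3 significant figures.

0.000697

∂h/∂x = (354.02 − 354.10) / (175 − 0) = -0.0004571
∂h/∂y = (354.00 − 354.10) / (-190 − 0) = +0.0005263
|∇h| = √(-0.0004571² + 0.0005263²) = 0.0006971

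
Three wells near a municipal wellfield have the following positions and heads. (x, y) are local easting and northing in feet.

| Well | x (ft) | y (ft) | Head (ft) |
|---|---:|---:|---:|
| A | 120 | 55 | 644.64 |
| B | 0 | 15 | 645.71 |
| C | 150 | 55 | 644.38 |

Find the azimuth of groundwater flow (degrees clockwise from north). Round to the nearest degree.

Differences from A: to B (Δx, Δy, Δh) = (-120, -40, +1.07); to C = (30, 0, -0.26).
Determinant of the coordinate differences = (-120)·0 − 30·(-40) = 1200.
∂h/∂x = [(+1.07)·0 − (-0.26)·(-40)] / 1200 = -0.008667
∂h/∂y = [(-120)·(-0.26) − 30·(+1.07)] / 1200 = -0.0007500
Flow direction (−∇h) has components (+0.008667 E, +0.0007500 N).
Azimuth = atan2(E, N) = atan2(+0.008667, +0.0007500) = 85.1° ≈ 085°.

085°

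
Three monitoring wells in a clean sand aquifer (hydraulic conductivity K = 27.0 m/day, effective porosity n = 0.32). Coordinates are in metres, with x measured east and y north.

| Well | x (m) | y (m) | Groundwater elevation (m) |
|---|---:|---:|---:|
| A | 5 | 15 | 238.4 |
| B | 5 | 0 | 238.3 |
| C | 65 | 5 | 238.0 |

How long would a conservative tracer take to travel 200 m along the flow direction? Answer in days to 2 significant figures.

Differences from A: to B (Δx, Δy, Δh) = (0, -15, -0.1); to C = (60, -10, -0.4).
Determinant of the coordinate differences = 0·(-10) − 60·(-15) = 900.
∂h/∂x = [(-0.1)·(-10) − (-0.4)·(-15)] / 900 = -0.005556
∂h/∂y = [0·(-0.4) − 60·(-0.1)] / 900 = +0.006667
|∇h| = √(-0.005556² + 0.006667²) = 0.008679
Seepage velocity v = K·i/n = 27.0 × 0.008679 / 0.32 = 0.7323 m/day.
t = 200 / 0.7323 = 273.1 days.

270 days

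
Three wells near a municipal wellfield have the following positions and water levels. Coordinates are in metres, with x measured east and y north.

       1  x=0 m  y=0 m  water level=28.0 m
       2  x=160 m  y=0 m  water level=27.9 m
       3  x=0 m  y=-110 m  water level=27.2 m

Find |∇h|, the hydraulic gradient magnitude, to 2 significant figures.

0.0073

∂h/∂x = (27.9 − 28.0) / (160 − 0) = -0.0006250
∂h/∂y = (27.2 − 28.0) / (-110 − 0) = +0.007273
|∇h| = √(-0.0006250² + 0.007273²) = 0.0073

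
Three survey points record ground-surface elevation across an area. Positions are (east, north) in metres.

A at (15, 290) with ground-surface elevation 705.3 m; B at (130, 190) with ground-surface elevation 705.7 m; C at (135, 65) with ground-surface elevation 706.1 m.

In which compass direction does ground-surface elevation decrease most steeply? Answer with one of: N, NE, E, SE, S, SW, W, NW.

N

Differences from A: to B (Δx, Δy, Δh) = (115, -100, +0.4); to C = (120, -225, +0.8).
Determinant of the coordinate differences = 115·(-225) − 120·(-100) = -13875.
∂z/∂x = [(+0.4)·(-225) − (+0.8)·(-100)] / -13875 = +0.0007207
∂z/∂y = [115·(+0.8) − 120·(+0.4)] / -13875 = -0.003171
Steepest decrease is along −∇f = (-0.0007207 E, +0.003171 N) → north.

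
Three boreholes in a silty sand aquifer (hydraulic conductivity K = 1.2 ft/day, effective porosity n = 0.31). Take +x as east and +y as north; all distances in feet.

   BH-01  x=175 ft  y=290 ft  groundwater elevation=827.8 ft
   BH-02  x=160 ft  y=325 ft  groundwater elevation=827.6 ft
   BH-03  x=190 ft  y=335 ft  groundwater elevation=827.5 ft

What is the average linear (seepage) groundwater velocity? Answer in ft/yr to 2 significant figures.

With h = a·x + b·y + c and BH-01 as origin, the differences give:
  (-15)·a + 35·b = -0.2
  15·a + 45·b = -0.3
Eliminate b (×45 and ×35, subtract): -1200·a = 1.50 → a = ∂h/∂x = -0.001250
Back-substitute: b = ∂h/∂y = -0.006250.
|∇h| = √(-0.001250² + -0.006250²) = 0.006374
Seepage velocity v = K·i/n = 1.2 × 0.006374 / 0.31 = 0.02467 ft/day = 9.011 ft/yr.

9.0 ft/yr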